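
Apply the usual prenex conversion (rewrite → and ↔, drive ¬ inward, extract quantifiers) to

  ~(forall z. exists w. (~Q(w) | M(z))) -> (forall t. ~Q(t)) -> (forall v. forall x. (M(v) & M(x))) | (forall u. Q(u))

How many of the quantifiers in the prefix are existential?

2

Rewrite implications/biconditionals: A → B as ¬A ∨ B.
  ~~(forall z. exists w. (~Q(w) | M(z))) | ~(forall t. ~Q(t)) | (forall v. forall x. (M(v) & M(x))) | (forall u. Q(u))
Push ¬ through the quantifiers and connectives to reach negation normal form:
  (forall z. exists w. (~Q(w) | M(z))) | (exists t. Q(t)) | (forall v. forall x. (M(v) & M(x))) | (forall u. Q(u))
All bound variables are already distinct, so no renaming is needed.
Pull the quantifiers to the front (each side's bound variable is not free in the other side):
  forall z. exists w. exists t. forall v. forall x. forall u. (~Q(w) | M(z) | Q(t) | M(v) & M(x) | Q(u))
The prefix is forall z exists w exists t forall v forall x forall u: 4 universal, 2 existential.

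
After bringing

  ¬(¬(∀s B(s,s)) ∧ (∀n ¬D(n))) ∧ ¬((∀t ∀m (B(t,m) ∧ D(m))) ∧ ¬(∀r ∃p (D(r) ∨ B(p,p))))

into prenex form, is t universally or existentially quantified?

Drive negations inward (¬∀x A ≡ ∃x ¬A, ¬∃x A ≡ ∀x ¬A, De Morgan for ∧/∨):
  ((∀s B(s,s)) ∨ (∃n D(n))) ∧ ((∃t ∃m (¬B(t,m) ∨ ¬D(m))) ∨ (∀r ∃p (D(r) ∨ B(p,p))))
Extract every quantifier outward, since the variables are now distinct and don't occur free across branches:
  ∀s ∃n ∃t ∃m ∀r ∃p ((B(s,s) ∨ D(n)) ∧ (¬B(t,m) ∨ ¬D(m) ∨ D(r) ∨ B(p,p)))
The quantifier ∀t sits under an odd number of negations, so it flips to ∃t.

existential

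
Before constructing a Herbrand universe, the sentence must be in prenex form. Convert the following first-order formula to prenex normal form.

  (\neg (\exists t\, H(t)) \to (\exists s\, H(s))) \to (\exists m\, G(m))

First replace A → B with ¬A ∨ B.
  \neg (\neg \neg (\exists t\, H(t)) \lor (\exists s\, H(s))) \lor (\exists m\, G(m))
Move each ¬ inward, flipping quantifiers it crosses:
  (\forall t\, \neg H(t)) \land (\forall s\, \neg H(s)) \lor (\exists m\, G(m))
Finally move all quantifiers to the prefix:
  \forall t\, \forall s\, \exists m\, (\neg H(t) \land \neg H(s) \lor G(m))

\forall t\, \forall s\, \exists m\, (\neg H(t) \land \neg H(s) \lor G(m))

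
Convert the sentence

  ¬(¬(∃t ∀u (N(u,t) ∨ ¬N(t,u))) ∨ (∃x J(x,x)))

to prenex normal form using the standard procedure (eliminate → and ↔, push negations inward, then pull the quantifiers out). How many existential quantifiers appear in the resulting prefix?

1

Push ¬ through the quantifiers and connectives to reach negation normal form:
  (∃t ∀u (N(u,t) ∨ ¬N(t,u))) ∧ (∀x ¬J(x,x))
All bound variables are already distinct, so no renaming is needed.
Pull the quantifiers to the front (each side's bound variable is not free in the other side):
  ∃t ∀u ∀x ((N(u,t) ∨ ¬N(t,u)) ∧ ¬J(x,x))
The prefix is ∃t ∀u ∀x: 2 universal, 1 existential.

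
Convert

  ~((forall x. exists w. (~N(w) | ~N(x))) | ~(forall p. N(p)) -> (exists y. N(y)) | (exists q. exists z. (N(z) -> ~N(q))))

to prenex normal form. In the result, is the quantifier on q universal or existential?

universal

Eliminate → and ↔ using ¬ and ∨.
  ~(~((forall x. exists w. (~N(w) | ~N(x))) | ~(forall p. N(p))) | (exists y. N(y)) | (exists q. exists z. (~N(z) | ~N(q))))
Drive negations inward (¬∀x A ≡ ∃x ¬A, ¬∃x A ≡ ∀x ¬A, De Morgan for ∧/∨):
  ((forall x. exists w. (~N(w) | ~N(x))) | (exists p. ~N(p))) & (forall y. ~N(y)) & (forall q. forall z. (N(z) & N(q)))
Finally move all quantifiers to the prefix:
  forall x. exists w. exists p. forall y. forall q. forall z. ((~N(w) | ~N(x) | ~N(p)) & ~N(y) & N(z) & N(q))
The quantifier exists q sits under an odd number of negations (counting the antecedent side of each →), so it flips to forall q.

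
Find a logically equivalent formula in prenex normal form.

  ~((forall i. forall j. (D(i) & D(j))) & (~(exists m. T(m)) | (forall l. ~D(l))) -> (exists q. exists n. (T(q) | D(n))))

forall i. forall j. forall m. forall l. forall q. forall n. (D(i) & D(j) & (~T(m) | ~D(l)) & ~T(q) & ~D(n))

Eliminate → and ↔ using ¬ and ∨.
  ~(~((forall i. forall j. (D(i) & D(j))) & (~(exists m. T(m)) | (forall l. ~D(l)))) | (exists q. exists n. (T(q) | D(n))))
Push ¬ through the quantifiers and connectives to reach negation normal form:
  (forall i. forall j. (D(i) & D(j))) & ((forall m. ~T(m)) | (forall l. ~D(l))) & (forall q. forall n. (~T(q) & ~D(n)))
All bound variables are already distinct, so no renaming is needed.
Finally move all quantifiers to the prefix:
  forall i. forall j. forall m. forall l. forall q. forall n. (D(i) & D(j) & (~T(m) | ~D(l)) & ~T(q) & ~D(n))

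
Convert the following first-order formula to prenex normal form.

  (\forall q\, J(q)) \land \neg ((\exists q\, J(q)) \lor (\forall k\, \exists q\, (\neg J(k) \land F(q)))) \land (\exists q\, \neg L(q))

\forall q\, \forall u1\, \exists k\, \forall v\, \exists t\, (J(q) \land \neg J(u1) \land (J(k) \lor \neg F(v)) \land \neg L(t))

Move each ¬ inward, flipping quantifiers it crosses:
  (\forall q\, J(q)) \land (\forall q\, \neg J(q)) \land (\exists k\, \forall q\, (J(k) \lor \neg F(q))) \land (\exists q\, \neg L(q))
Rename bound variables to avoid capture: q↦u1, q↦v, q↦t.
  (\forall q\, J(q)) \land (\forall u1\, \neg J(u1)) \land (\exists k\, \forall v\, (J(k) \lor \neg F(v))) \land (\exists t\, \neg L(t))
Extract every quantifier outward, since the variables are now distinct and don't occur free across branches:
  \forall q\, \forall u1\, \exists k\, \forall v\, \exists t\, (J(q) \land \neg J(u1) \land (J(k) \lor \neg F(v)) \land \neg L(t))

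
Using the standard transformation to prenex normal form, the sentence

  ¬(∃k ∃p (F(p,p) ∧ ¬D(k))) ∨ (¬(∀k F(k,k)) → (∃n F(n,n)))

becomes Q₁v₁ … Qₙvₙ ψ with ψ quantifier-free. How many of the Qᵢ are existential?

Rewrite implications/biconditionals: A → B as ¬A ∨ B.
  ¬(∃k ∃p (F(p,p) ∧ ¬D(k))) ∨ ¬¬(∀k F(k,k)) ∨ (∃n F(n,n))
Push ¬ through the quantifiers and connectives to reach negation normal form:
  (∀k ∀p (¬F(p,p) ∨ D(k))) ∨ (∀k F(k,k)) ∨ (∃n F(n,n))
Rename bound variables to avoid capture: k↦w1.
  (∀k ∀p (¬F(p,p) ∨ D(k))) ∨ (∀w1 F(w1,w1)) ∨ (∃n F(n,n))
Extract every quantifier outward, since the variables are now distinct and don't occur free across branches:
  ∀k ∀p ∀w1 ∃n (¬F(p,p) ∨ D(k) ∨ F(w1,w1) ∨ F(n,n))
The prefix is ∀k ∀p ∀w1 ∃n: 3 universal, 1 existential.

1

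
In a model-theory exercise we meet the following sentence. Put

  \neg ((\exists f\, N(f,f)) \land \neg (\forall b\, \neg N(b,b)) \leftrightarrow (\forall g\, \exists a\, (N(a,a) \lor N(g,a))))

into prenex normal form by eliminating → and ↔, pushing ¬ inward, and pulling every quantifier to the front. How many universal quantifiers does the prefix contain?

4

Eliminate → and ↔ using ¬ and ∨; A ↔ B as (¬A ∨ B) ∧ (¬B ∨ A).
  \neg ((\neg ((\exists f\, N(f,f)) \land \neg (\forall b\, \neg N(b,b))) \lor (\forall g\, \exists a\, (N(a,a) \lor N(g,a)))) \land (\neg (\forall g\, \exists a\, (N(a,a) \lor N(g,a))) \lor (\exists f\, N(f,f)) \land \neg (\forall b\, \neg N(b,b))))
Drive negations inward (¬∀x A ≡ ∃x ¬A, ¬∃x A ≡ ∀x ¬A, De Morgan for ∧/∨):
  (\exists f\, N(f,f)) \land (\exists b\, N(b,b)) \land (\exists g\, \forall a\, (\neg N(a,a) \land \neg N(g,a))) \lor (\forall g\, \exists a\, (N(a,a) \lor N(g,a))) \land ((\forall f\, \neg N(f,f)) \lor (\forall b\, \neg N(b,b)))
Rename bound variables to avoid capture: g↦p, a↦v1, f↦u1, b↦s.
  (\exists f\, N(f,f)) \land (\exists b\, N(b,b)) \land (\exists g\, \forall a\, (\neg N(a,a) \land \neg N(g,a))) \lor (\forall p\, \exists v1\, (N(v1,v1) \lor N(p,v1))) \land ((\forall u1\, \neg N(u1,u1)) \lor (\forall s\, \neg N(s,s)))
Pull the quantifiers to the front (each side's bound variable is not free in the other side):
  \exists f\, \exists b\, \exists g\, \forall a\, \forall p\, \exists v1\, \forall u1\, \forall s\, (N(f,f) \land N(b,b) \land \neg N(a,a) \land \neg N(g,a) \lor (N(v1,v1) \lor N(p,v1)) \land (\neg N(u1,u1) \lor \neg N(s,s)))
The prefix is \exists f \exists b \exists g \forall a \forall p \exists v1 \forall u1 \forall s: 4 universal, 4 existential.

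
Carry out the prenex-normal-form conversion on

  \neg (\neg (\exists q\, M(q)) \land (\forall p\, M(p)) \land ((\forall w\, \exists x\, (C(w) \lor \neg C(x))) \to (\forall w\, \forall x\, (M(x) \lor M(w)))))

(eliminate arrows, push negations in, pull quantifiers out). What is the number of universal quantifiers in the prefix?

1

Rewrite implications/biconditionals: A → B as ¬A ∨ B.
  \neg (\neg (\exists q\, M(q)) \land (\forall p\, M(p)) \land (\neg (\forall w\, \exists x\, (C(w) \lor \neg C(x))) \lor (\forall w\, \forall x\, (M(x) \lor M(w)))))
Push ¬ through the quantifiers and connectives to reach negation normal form:
  (\exists q\, M(q)) \lor (\exists p\, \neg M(p)) \lor (\forall w\, \exists x\, (C(w) \lor \neg C(x))) \land (\exists w\, \exists x\, (\neg M(x) \land \neg M(w)))
Standardize variables apart so no two quantifiers bind the same name: w↦y1, x↦s.
  (\exists q\, M(q)) \lor (\exists p\, \neg M(p)) \lor (\forall w\, \exists x\, (C(w) \lor \neg C(x))) \land (\exists y1\, \exists s\, (\neg M(s) \land \neg M(y1)))
Pull the quantifiers to the front (each side's bound variable is not free in the other side):
  \exists q\, \exists p\, \forall w\, \exists x\, \exists y1\, \exists s\, (M(q) \lor \neg M(p) \lor (C(w) \lor \neg C(x)) \land \neg M(s) \land \neg M(y1))
The prefix is \exists q \exists p \forall w \exists x \exists y1 \exists s: 1 universal, 5 existential.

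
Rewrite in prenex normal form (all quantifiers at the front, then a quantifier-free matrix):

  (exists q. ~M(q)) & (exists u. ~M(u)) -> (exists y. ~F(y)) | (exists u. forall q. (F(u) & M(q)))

forall q. forall u. exists y. exists a. forall z. (M(q) | M(u) | ~F(y) | F(a) & M(z))

Eliminate → and ↔ using ¬ and ∨.
  ~((exists q. ~M(q)) & (exists u. ~M(u))) | (exists y. ~F(y)) | (exists u. forall q. (F(u) & M(q)))
Drive negations inward (¬∀x A ≡ ∃x ¬A, ¬∃x A ≡ ∀x ¬A, De Morgan for ∧/∨):
  (forall q. M(q)) | (forall u. M(u)) | (exists y. ~F(y)) | (exists u. forall q. (F(u) & M(q)))
Rename bound variables to avoid capture: u↦a, q↦z.
  (forall q. M(q)) | (forall u. M(u)) | (exists y. ~F(y)) | (exists a. forall z. (F(a) & M(z)))
Pull the quantifiers to the front (each side's bound variable is not free in the other side):
  forall q. forall u. exists y. exists a. forall z. (M(q) | M(u) | ~F(y) | F(a) & M(z))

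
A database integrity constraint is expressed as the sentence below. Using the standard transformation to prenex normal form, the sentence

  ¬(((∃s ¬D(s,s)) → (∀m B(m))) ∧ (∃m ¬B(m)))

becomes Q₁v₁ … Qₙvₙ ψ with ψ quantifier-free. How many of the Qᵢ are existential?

First replace A → B with ¬A ∨ B.
  ¬((¬(∃s ¬D(s,s)) ∨ (∀m B(m))) ∧ (∃m ¬B(m)))
Push ¬ through the quantifiers and connectives to reach negation normal form:
  (∃s ¬D(s,s)) ∧ (∃m ¬B(m)) ∨ (∀m B(m))
Standardize variables apart so no two quantifiers bind the same name: m↦r.
  (∃s ¬D(s,s)) ∧ (∃m ¬B(m)) ∨ (∀r B(r))
Pull the quantifiers to the front (each side's bound variable is not free in the other side):
  ∃s ∃m ∀r (¬D(s,s) ∧ ¬B(m) ∨ B(r))
The prefix is ∃s ∃m ∀r: 1 universal, 2 existential.

2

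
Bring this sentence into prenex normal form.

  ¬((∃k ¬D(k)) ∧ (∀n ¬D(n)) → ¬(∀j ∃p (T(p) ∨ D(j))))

∃k ∀n ∀j ∃p (¬D(k) ∧ ¬D(n) ∧ (T(p) ∨ D(j)))

First replace A → B with ¬A ∨ B.
  ¬(¬((∃k ¬D(k)) ∧ (∀n ¬D(n))) ∨ ¬(∀j ∃p (T(p) ∨ D(j))))
Drive negations inward (¬∀x A ≡ ∃x ¬A, ¬∃x A ≡ ∀x ¬A, De Morgan for ∧/∨):
  (∃k ¬D(k)) ∧ (∀n ¬D(n)) ∧ (∀j ∃p (T(p) ∨ D(j)))
All bound variables are already distinct, so no renaming is needed.
Extract every quantifier outward, since the variables are now distinct and don't occur free across branches:
  ∃k ∀n ∀j ∃p (¬D(k) ∧ ¬D(n) ∧ (T(p) ∨ D(j)))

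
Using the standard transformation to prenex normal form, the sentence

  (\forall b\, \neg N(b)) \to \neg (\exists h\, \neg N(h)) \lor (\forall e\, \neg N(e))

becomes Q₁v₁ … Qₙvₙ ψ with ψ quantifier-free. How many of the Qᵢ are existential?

1

Eliminate → and ↔ using ¬ and ∨.
  \neg (\forall b\, \neg N(b)) \lor \neg (\exists h\, \neg N(h)) \lor (\forall e\, \neg N(e))
Push ¬ through the quantifiers and connectives to reach negation normal form:
  (\exists b\, N(b)) \lor (\forall h\, N(h)) \lor (\forall e\, \neg N(e))
Extract every quantifier outward, since the variables are now distinct and don't occur free across branches:
  \exists b\, \forall h\, \forall e\, (N(b) \lor N(h) \lor \neg N(e))
The prefix is \exists b \forall h \forall e: 2 universal, 1 existential.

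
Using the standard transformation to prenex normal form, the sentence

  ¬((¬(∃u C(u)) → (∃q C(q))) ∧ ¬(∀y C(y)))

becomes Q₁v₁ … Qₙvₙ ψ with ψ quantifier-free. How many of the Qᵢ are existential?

First replace A → B with ¬A ∨ B.
  ¬((¬¬(∃u C(u)) ∨ (∃q C(q))) ∧ ¬(∀y C(y)))
Push ¬ through the quantifiers and connectives to reach negation normal form:
  (∀u ¬C(u)) ∧ (∀q ¬C(q)) ∨ (∀y C(y))
All bound variables are already distinct, so no renaming is needed.
Pull the quantifiers to the front (each side's bound variable is not free in the other side):
  ∀u ∀q ∀y (¬C(u) ∧ ¬C(q) ∨ C(y))
The prefix is ∀u ∀q ∀y: 3 universal, 0 existential.

0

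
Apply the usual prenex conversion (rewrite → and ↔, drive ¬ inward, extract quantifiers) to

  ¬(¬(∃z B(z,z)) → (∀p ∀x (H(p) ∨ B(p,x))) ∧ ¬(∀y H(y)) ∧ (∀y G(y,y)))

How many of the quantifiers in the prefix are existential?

3

Eliminate → and ↔ using ¬ and ∨.
  ¬(¬¬(∃z B(z,z)) ∨ (∀p ∀x (H(p) ∨ B(p,x))) ∧ ¬(∀y H(y)) ∧ (∀y G(y,y)))
Drive negations inward (¬∀x A ≡ ∃x ¬A, ¬∃x A ≡ ∀x ¬A, De Morgan for ∧/∨):
  (∀z ¬B(z,z)) ∧ ((∃p ∃x (¬H(p) ∧ ¬B(p,x))) ∨ (∀y H(y)) ∨ (∃y ¬G(y,y)))
Standardize variables apart so no two quantifiers bind the same name: y↦a.
  (∀z ¬B(z,z)) ∧ ((∃p ∃x (¬H(p) ∧ ¬B(p,x))) ∨ (∀y H(y)) ∨ (∃a ¬G(a,a)))
Finally move all quantifiers to the prefix:
  ∀z ∃p ∃x ∀y ∃a (¬B(z,z) ∧ (¬H(p) ∧ ¬B(p,x) ∨ H(y) ∨ ¬G(a,a)))
The prefix is ∀z ∃p ∃x ∀y ∃a: 2 universal, 3 existential.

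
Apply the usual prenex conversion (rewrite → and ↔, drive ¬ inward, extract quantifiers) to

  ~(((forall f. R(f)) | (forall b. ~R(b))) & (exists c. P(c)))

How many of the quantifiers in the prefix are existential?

2

Move each ¬ inward, flipping quantifiers it crosses:
  (exists f. ~R(f)) & (exists b. R(b)) | (forall c. ~P(c))
Extract every quantifier outward, since the variables are now distinct and don't occur free across branches:
  exists f. exists b. forall c. (~R(f) & R(b) | ~P(c))
The prefix is exists f exists b forall c: 1 universal, 2 existential.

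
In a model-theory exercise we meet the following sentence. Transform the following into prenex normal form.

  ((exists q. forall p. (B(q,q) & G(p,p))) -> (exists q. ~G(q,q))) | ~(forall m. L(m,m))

First replace A → B with ¬A ∨ B.
  ~(exists q. forall p. (B(q,q) & G(p,p))) | (exists q. ~G(q,q)) | ~(forall m. L(m,m))
Move each ¬ inward, flipping quantifiers it crosses:
  (forall q. exists p. (~B(q,q) | ~G(p,p))) | (exists q. ~G(q,q)) | (exists m. ~L(m,m))
Give each quantifier a distinct variable: q↦r.
  (forall q. exists p. (~B(q,q) | ~G(p,p))) | (exists r. ~G(r,r)) | (exists m. ~L(m,m))
Extract every quantifier outward, since the variables are now distinct and don't occur free across branches:
  forall q. exists p. exists r. exists m. (~B(q,q) | ~G(p,p) | ~G(r,r) | ~L(m,m))

forall q. exists p. exists r. exists m. (~B(q,q) | ~G(p,p) | ~G(r,r) | ~L(m,m))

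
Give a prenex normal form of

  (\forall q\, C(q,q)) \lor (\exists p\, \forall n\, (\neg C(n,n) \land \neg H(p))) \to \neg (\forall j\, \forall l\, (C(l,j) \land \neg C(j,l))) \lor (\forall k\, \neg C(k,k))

\exists q\, \forall p\, \exists n\, \exists j\, \exists l\, \forall k\, (\neg C(q,q) \land (C(n,n) \lor H(p)) \lor \neg C(l,j) \lor C(j,l) \lor \neg C(k,k))

Rewrite implications/biconditionals: A → B as ¬A ∨ B.
  \neg ((\forall q\, C(q,q)) \lor (\exists p\, \forall n\, (\neg C(n,n) \land \neg H(p)))) \lor \neg (\forall j\, \forall l\, (C(l,j) \land \neg C(j,l))) \lor (\forall k\, \neg C(k,k))
Push ¬ through the quantifiers and connectives to reach negation normal form:
  (\exists q\, \neg C(q,q)) \land (\forall p\, \exists n\, (C(n,n) \lor H(p))) \lor (\exists j\, \exists l\, (\neg C(l,j) \lor C(j,l))) \lor (\forall k\, \neg C(k,k))
All bound variables are already distinct, so no renaming is needed.
Extract every quantifier outward, since the variables are now distinct and don't occur free across branches:
  \exists q\, \forall p\, \exists n\, \exists j\, \exists l\, \forall k\, (\neg C(q,q) \land (C(n,n) \lor H(p)) \lor \neg C(l,j) \lor C(j,l) \lor \neg C(k,k))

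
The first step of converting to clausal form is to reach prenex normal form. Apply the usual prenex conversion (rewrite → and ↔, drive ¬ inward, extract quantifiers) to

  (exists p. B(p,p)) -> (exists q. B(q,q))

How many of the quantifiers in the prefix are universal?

Eliminate → and ↔ using ¬ and ∨.
  ~(exists p. B(p,p)) | (exists q. B(q,q))
Drive negations inward (¬∀x A ≡ ∃x ¬A, ¬∃x A ≡ ∀x ¬A, De Morgan for ∧/∨):
  (forall p. ~B(p,p)) | (exists q. B(q,q))
All bound variables are already distinct, so no renaming is needed.
Pull the quantifiers to the front (each side's bound variable is not free in the other side):
  forall p. exists q. (~B(p,p) | B(q,q))
The prefix is forall p exists q: 1 universal, 1 existential.

1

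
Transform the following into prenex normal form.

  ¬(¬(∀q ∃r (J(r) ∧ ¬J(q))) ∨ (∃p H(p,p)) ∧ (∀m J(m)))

∀q ∃r ∀p ∃m (J(r) ∧ ¬J(q) ∧ (¬H(p,p) ∨ ¬J(m)))

Push ¬ through the quantifiers and connectives to reach negation normal form:
  (∀q ∃r (J(r) ∧ ¬J(q))) ∧ ((∀p ¬H(p,p)) ∨ (∃m ¬J(m)))
Pull the quantifiers to the front (each side's bound variable is not free in the other side):
  ∀q ∃r ∀p ∃m (J(r) ∧ ¬J(q) ∧ (¬H(p,p) ∨ ¬J(m)))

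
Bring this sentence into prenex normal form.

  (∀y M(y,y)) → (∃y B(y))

∃y ∃z (¬M(y,y) ∨ B(z))

First replace A → B with ¬A ∨ B.
  ¬(∀y M(y,y)) ∨ (∃y B(y))
Drive negations inward (¬∀x A ≡ ∃x ¬A, ¬∃x A ≡ ∀x ¬A, De Morgan for ∧/∨):
  (∃y ¬M(y,y)) ∨ (∃y B(y))
Rename bound variables to avoid capture: y↦z.
  (∃y ¬M(y,y)) ∨ (∃z B(z))
Finally move all quantifiers to the prefix:
  ∃y ∃z (¬M(y,y) ∨ B(z))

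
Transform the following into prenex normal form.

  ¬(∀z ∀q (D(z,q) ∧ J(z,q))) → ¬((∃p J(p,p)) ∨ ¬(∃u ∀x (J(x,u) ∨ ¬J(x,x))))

Rewrite implications/biconditionals: A → B as ¬A ∨ B.
  ¬¬(∀z ∀q (D(z,q) ∧ J(z,q))) ∨ ¬((∃p J(p,p)) ∨ ¬(∃u ∀x (J(x,u) ∨ ¬J(x,x))))
Push ¬ through the quantifiers and connectives to reach negation normal form:
  (∀z ∀q (D(z,q) ∧ J(z,q))) ∨ (∀p ¬J(p,p)) ∧ (∃u ∀x (J(x,u) ∨ ¬J(x,x)))
All bound variables are already distinct, so no renaming is needed.
Extract every quantifier outward, since the variables are now distinct and don't occur free across branches:
  ∀z ∀q ∀p ∃u ∀x (D(z,q) ∧ J(z,q) ∨ ¬J(p,p) ∧ (J(x,u) ∨ ¬J(x,x)))

∀z ∀q ∀p ∃u ∀x (D(z,q) ∧ J(z,q) ∨ ¬J(p,p) ∧ (J(x,u) ∨ ¬J(x,x)))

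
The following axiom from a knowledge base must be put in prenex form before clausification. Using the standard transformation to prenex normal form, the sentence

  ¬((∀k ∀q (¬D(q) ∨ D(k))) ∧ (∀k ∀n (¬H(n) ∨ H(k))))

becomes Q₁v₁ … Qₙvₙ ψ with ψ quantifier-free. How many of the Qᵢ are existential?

4

Move each ¬ inward, flipping quantifiers it crosses:
  (∃k ∃q (D(q) ∧ ¬D(k))) ∨ (∃k ∃n (H(n) ∧ ¬H(k)))
Give each quantifier a distinct variable: k↦w1.
  (∃k ∃q (D(q) ∧ ¬D(k))) ∨ (∃w1 ∃n (H(n) ∧ ¬H(w1)))
Extract every quantifier outward, since the variables are now distinct and don't occur free across branches:
  ∃k ∃q ∃w1 ∃n (D(q) ∧ ¬D(k) ∨ H(n) ∧ ¬H(w1))
The prefix is ∃k ∃q ∃w1 ∃n: 0 universal, 4 existential.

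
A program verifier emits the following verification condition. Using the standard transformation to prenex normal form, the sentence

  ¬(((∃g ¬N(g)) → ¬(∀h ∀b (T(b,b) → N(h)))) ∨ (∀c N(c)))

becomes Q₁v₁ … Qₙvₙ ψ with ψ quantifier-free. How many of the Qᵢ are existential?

Rewrite implications/biconditionals: A → B as ¬A ∨ B.
  ¬(¬(∃g ¬N(g)) ∨ ¬(∀h ∀b (¬T(b,b) ∨ N(h))) ∨ (∀c N(c)))
Move each ¬ inward, flipping quantifiers it crosses:
  (∃g ¬N(g)) ∧ (∀h ∀b (¬T(b,b) ∨ N(h))) ∧ (∃c ¬N(c))
Extract every quantifier outward, since the variables are now distinct and don't occur free across branches:
  ∃g ∀h ∀b ∃c (¬N(g) ∧ (¬T(b,b) ∨ N(h)) ∧ ¬N(c))
The prefix is ∃g ∀h ∀b ∃c: 2 universal, 2 existential.

2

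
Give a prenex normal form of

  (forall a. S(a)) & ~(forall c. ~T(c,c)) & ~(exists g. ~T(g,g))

forall a. exists c. forall g. (S(a) & T(c,c) & T(g,g))

Drive negations inward (¬∀x A ≡ ∃x ¬A, ¬∃x A ≡ ∀x ¬A, De Morgan for ∧/∨):
  (forall a. S(a)) & (exists c. T(c,c)) & (forall g. T(g,g))
Finally move all quantifiers to the prefix:
  forall a. exists c. forall g. (S(a) & T(c,c) & T(g,g))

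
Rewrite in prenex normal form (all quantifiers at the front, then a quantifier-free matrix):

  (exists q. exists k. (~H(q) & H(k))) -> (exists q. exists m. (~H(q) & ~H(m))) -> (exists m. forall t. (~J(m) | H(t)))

Eliminate → and ↔ using ¬ and ∨.
  ~(exists q. exists k. (~H(q) & H(k))) | ~(exists q. exists m. (~H(q) & ~H(m))) | (exists m. forall t. (~J(m) | H(t)))
Move each ¬ inward, flipping quantifiers it crosses:
  (forall q. forall k. (H(q) | ~H(k))) | (forall q. forall m. (H(q) | H(m))) | (exists m. forall t. (~J(m) | H(t)))
Standardize variables apart so no two quantifiers bind the same name: q↦a, m↦w1.
  (forall q. forall k. (H(q) | ~H(k))) | (forall a. forall m. (H(a) | H(m))) | (exists w1. forall t. (~J(w1) | H(t)))
Pull the quantifiers to the front (each side's bound variable is not free in the other side):
  forall q. forall k. forall a. forall m. exists w1. forall t. (H(q) | ~H(k) | H(a) | H(m) | ~J(w1) | H(t))

forall q. forall k. forall a. forall m. exists w1. forall t. (H(q) | ~H(k) | H(a) | H(m) | ~J(w1) | H(t))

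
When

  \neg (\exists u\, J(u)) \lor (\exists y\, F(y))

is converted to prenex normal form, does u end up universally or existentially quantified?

Move each ¬ inward, flipping quantifiers it crosses:
  (\forall u\, \neg J(u)) \lor (\exists y\, F(y))
All bound variables are already distinct, so no renaming is needed.
Finally move all quantifiers to the prefix:
  \forall u\, \exists y\, (\neg J(u) \lor F(y))
The quantifier \exists u sits under an odd number of negations, so it flips to \forall u.

universal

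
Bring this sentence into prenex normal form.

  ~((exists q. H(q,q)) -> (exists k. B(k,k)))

exists q. forall k. (H(q,q) & ~B(k,k))

Rewrite implications/biconditionals: A → B as ¬A ∨ B.
  ~(~(exists q. H(q,q)) | (exists k. B(k,k)))
Drive negations inward (¬∀x A ≡ ∃x ¬A, ¬∃x A ≡ ∀x ¬A, De Morgan for ∧/∨):
  (exists q. H(q,q)) & (forall k. ~B(k,k))
All bound variables are already distinct, so no renaming is needed.
Pull the quantifiers to the front (each side's bound variable is not free in the other side):
  exists q. forall k. (H(q,q) & ~B(k,k))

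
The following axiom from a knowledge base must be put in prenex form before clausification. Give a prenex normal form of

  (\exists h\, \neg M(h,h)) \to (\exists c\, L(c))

Eliminate → and ↔ using ¬ and ∨.
  \neg (\exists h\, \neg M(h,h)) \lor (\exists c\, L(c))
Drive negations inward (¬∀x A ≡ ∃x ¬A, ¬∃x A ≡ ∀x ¬A, De Morgan for ∧/∨):
  (\forall h\, M(h,h)) \lor (\exists c\, L(c))
Extract every quantifier outward, since the variables are now distinct and don't occur free across branches:
  \forall h\, \exists c\, (M(h,h) \lor L(c))

\forall h\, \exists c\, (M(h,h) \lor L(c))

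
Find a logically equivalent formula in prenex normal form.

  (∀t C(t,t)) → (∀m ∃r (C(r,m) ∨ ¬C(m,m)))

First replace A → B with ¬A ∨ B.
  ¬(∀t C(t,t)) ∨ (∀m ∃r (C(r,m) ∨ ¬C(m,m)))
Move each ¬ inward, flipping quantifiers it crosses:
  (∃t ¬C(t,t)) ∨ (∀m ∃r (C(r,m) ∨ ¬C(m,m)))
Finally move all quantifiers to the prefix:
  ∃t ∀m ∃r (¬C(t,t) ∨ C(r,m) ∨ ¬C(m,m))

∃t ∀m ∃r (¬C(t,t) ∨ C(r,m) ∨ ¬C(m,m))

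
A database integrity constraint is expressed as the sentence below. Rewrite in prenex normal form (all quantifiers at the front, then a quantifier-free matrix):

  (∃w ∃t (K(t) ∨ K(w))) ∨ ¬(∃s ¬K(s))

Drive negations inward (¬∀x A ≡ ∃x ¬A, ¬∃x A ≡ ∀x ¬A, De Morgan for ∧/∨):
  (∃w ∃t (K(t) ∨ K(w))) ∨ (∀s K(s))
Pull the quantifiers to the front (each side's bound variable is not free in the other side):
  ∃w ∃t ∀s (K(t) ∨ K(w) ∨ K(s))

∃w ∃t ∀s (K(t) ∨ K(w) ∨ K(s))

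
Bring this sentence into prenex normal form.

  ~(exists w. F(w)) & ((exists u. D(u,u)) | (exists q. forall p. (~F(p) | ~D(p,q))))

forall w. exists u. exists q. forall p. (~F(w) & (D(u,u) | ~F(p) | ~D(p,q)))

Push ¬ through the quantifiers and connectives to reach negation normal form:
  (forall w. ~F(w)) & ((exists u. D(u,u)) | (exists q. forall p. (~F(p) | ~D(p,q))))
All bound variables are already distinct, so no renaming is needed.
Pull the quantifiers to the front (each side's bound variable is not free in the other side):
  forall w. exists u. exists q. forall p. (~F(w) & (D(u,u) | ~F(p) | ~D(p,q)))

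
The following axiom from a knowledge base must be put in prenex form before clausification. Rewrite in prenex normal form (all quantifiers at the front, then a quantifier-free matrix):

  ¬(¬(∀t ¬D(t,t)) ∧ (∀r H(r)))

∀t ∃r (¬D(t,t) ∨ ¬H(r))

Move each ¬ inward, flipping quantifiers it crosses:
  (∀t ¬D(t,t)) ∨ (∃r ¬H(r))
All bound variables are already distinct, so no renaming is needed.
Finally move all quantifiers to the prefix:
  ∀t ∃r (¬D(t,t) ∨ ¬H(r))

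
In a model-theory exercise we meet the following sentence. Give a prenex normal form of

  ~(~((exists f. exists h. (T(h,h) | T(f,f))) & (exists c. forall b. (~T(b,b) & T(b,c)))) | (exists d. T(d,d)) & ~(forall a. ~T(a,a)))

Move each ¬ inward, flipping quantifiers it crosses:
  (exists f. exists h. (T(h,h) | T(f,f))) & (exists c. forall b. (~T(b,b) & T(b,c))) & ((forall d. ~T(d,d)) | (forall a. ~T(a,a)))
Finally move all quantifiers to the prefix:
  exists f. exists h. exists c. forall b. forall d. forall a. ((T(h,h) | T(f,f)) & ~T(b,b) & T(b,c) & (~T(d,d) | ~T(a,a)))

exists f. exists h. exists c. forall b. forall d. forall a. ((T(h,h) | T(f,f)) & ~T(b,b) & T(b,c) & (~T(d,d) | ~T(a,a)))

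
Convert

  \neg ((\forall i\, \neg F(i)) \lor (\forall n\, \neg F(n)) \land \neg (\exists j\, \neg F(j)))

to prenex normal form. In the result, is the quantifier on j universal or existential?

Drive negations inward (¬∀x A ≡ ∃x ¬A, ¬∃x A ≡ ∀x ¬A, De Morgan for ∧/∨):
  (\exists i\, F(i)) \land ((\exists n\, F(n)) \lor (\exists j\, \neg F(j)))
All bound variables are already distinct, so no renaming is needed.
Finally move all quantifiers to the prefix:
  \exists i\, \exists n\, \exists j\, (F(i) \land (F(n) \lor \neg F(j)))
The quantifier \exists j sits under an even number of negations, so it remains existential.

existential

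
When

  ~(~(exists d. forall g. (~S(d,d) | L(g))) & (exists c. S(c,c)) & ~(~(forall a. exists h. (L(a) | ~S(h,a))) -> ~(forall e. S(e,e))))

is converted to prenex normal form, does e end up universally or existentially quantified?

existential

First replace A → B with ¬A ∨ B.
  ~(~(exists d. forall g. (~S(d,d) | L(g))) & (exists c. S(c,c)) & ~(~~(forall a. exists h. (L(a) | ~S(h,a))) | ~(forall e. S(e,e))))
Push ¬ through the quantifiers and connectives to reach negation normal form:
  (exists d. forall g. (~S(d,d) | L(g))) | (forall c. ~S(c,c)) | (forall a. exists h. (L(a) | ~S(h,a))) | (exists e. ~S(e,e))
All bound variables are already distinct, so no renaming is needed.
Finally move all quantifiers to the prefix:
  exists d. forall g. forall c. forall a. exists h. exists e. (~S(d,d) | L(g) | ~S(c,c) | L(a) | ~S(h,a) | ~S(e,e))
The quantifier forall e sits under an odd number of negations (counting the antecedent side of each →), so it flips to exists e.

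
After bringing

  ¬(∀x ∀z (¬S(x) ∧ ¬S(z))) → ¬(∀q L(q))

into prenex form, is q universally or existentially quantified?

Rewrite implications/biconditionals: A → B as ¬A ∨ B.
  ¬¬(∀x ∀z (¬S(x) ∧ ¬S(z))) ∨ ¬(∀q L(q))
Move each ¬ inward, flipping quantifiers it crosses:
  (∀x ∀z (¬S(x) ∧ ¬S(z))) ∨ (∃q ¬L(q))
All bound variables are already distinct, so no renaming is needed.
Pull the quantifiers to the front (each side's bound variable is not free in the other side):
  ∀x ∀z ∃q (¬S(x) ∧ ¬S(z) ∨ ¬L(q))
The quantifier ∀q sits under an odd number of negations (counting the antecedent side of each →), so it flips to ∃q.

existential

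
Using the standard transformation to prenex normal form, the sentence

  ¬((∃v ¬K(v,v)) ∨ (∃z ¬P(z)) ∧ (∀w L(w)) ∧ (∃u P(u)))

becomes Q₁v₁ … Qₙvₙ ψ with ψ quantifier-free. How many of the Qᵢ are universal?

3

Move each ¬ inward, flipping quantifiers it crosses:
  (∀v K(v,v)) ∧ ((∀z P(z)) ∨ (∃w ¬L(w)) ∨ (∀u ¬P(u)))
All bound variables are already distinct, so no renaming is needed.
Finally move all quantifiers to the prefix:
  ∀v ∀z ∃w ∀u (K(v,v) ∧ (P(z) ∨ ¬L(w) ∨ ¬P(u)))
The prefix is ∀v ∀z ∃w ∀u: 3 universal, 1 existential.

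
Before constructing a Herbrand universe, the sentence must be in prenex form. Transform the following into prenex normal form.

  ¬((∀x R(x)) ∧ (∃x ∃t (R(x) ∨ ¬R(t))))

∃x ∀z ∀t (¬R(x) ∨ ¬R(z) ∧ R(t))

Drive negations inward (¬∀x A ≡ ∃x ¬A, ¬∃x A ≡ ∀x ¬A, De Morgan for ∧/∨):
  (∃x ¬R(x)) ∨ (∀x ∀t (¬R(x) ∧ R(t)))
Give each quantifier a distinct variable: x↦z.
  (∃x ¬R(x)) ∨ (∀z ∀t (¬R(z) ∧ R(t)))
Extract every quantifier outward, since the variables are now distinct and don't occur free across branches:
  ∃x ∀z ∀t (¬R(x) ∨ ¬R(z) ∧ R(t))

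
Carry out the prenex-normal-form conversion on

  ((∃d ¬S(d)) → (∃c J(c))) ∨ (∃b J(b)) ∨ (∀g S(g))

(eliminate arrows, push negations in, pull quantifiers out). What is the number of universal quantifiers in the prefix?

2

First replace A → B with ¬A ∨ B.
  ¬(∃d ¬S(d)) ∨ (∃c J(c)) ∨ (∃b J(b)) ∨ (∀g S(g))
Drive negations inward (¬∀x A ≡ ∃x ¬A, ¬∃x A ≡ ∀x ¬A, De Morgan for ∧/∨):
  (∀d S(d)) ∨ (∃c J(c)) ∨ (∃b J(b)) ∨ (∀g S(g))
Pull the quantifiers to the front (each side's bound variable is not free in the other side):
  ∀d ∃c ∃b ∀g (S(d) ∨ J(c) ∨ J(b) ∨ S(g))
The prefix is ∀d ∃c ∃b ∀g: 2 universal, 2 existential.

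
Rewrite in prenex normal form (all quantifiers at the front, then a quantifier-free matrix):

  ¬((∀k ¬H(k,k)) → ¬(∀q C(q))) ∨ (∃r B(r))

∀k ∀q ∃r (¬H(k,k) ∧ C(q) ∨ B(r))

Rewrite implications/biconditionals: A → B as ¬A ∨ B.
  ¬(¬(∀k ¬H(k,k)) ∨ ¬(∀q C(q))) ∨ (∃r B(r))
Move each ¬ inward, flipping quantifiers it crosses:
  (∀k ¬H(k,k)) ∧ (∀q C(q)) ∨ (∃r B(r))
Finally move all quantifiers to the prefix:
  ∀k ∀q ∃r (¬H(k,k) ∧ C(q) ∨ B(r))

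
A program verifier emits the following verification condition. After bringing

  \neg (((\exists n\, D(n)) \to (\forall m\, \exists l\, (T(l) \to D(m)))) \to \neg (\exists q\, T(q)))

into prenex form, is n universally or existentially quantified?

Rewrite implications/biconditionals: A → B as ¬A ∨ B.
  \neg (\neg (\neg (\exists n\, D(n)) \lor (\forall m\, \exists l\, (\neg T(l) \lor D(m)))) \lor \neg (\exists q\, T(q)))
Push ¬ through the quantifiers and connectives to reach negation normal form:
  ((\forall n\, \neg D(n)) \lor (\forall m\, \exists l\, (\neg T(l) \lor D(m)))) \land (\exists q\, T(q))
All bound variables are already distinct, so no renaming is needed.
Extract every quantifier outward, since the variables are now distinct and don't occur free across branches:
  \forall n\, \forall m\, \exists l\, \exists q\, ((\neg D(n) \lor \neg T(l) \lor D(m)) \land T(q))
The quantifier \exists n sits under an odd number of negations (counting the antecedent side of each →), so it flips to \forall n.

universal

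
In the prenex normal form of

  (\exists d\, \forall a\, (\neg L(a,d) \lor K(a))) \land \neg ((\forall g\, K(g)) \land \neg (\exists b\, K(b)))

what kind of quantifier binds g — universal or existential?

Push ¬ through the quantifiers and connectives to reach negation normal form:
  (\exists d\, \forall a\, (\neg L(a,d) \lor K(a))) \land ((\exists g\, \neg K(g)) \lor (\exists b\, K(b)))
Pull the quantifiers to the front (each side's bound variable is not free in the other side):
  \exists d\, \forall a\, \exists g\, \exists b\, ((\neg L(a,d) \lor K(a)) \land (\neg K(g) \lor K(b)))
The quantifier \forall g sits under an odd number of negations, so it flips to \exists g.

existential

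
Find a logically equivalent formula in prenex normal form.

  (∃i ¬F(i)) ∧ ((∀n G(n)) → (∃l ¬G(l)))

Rewrite implications/biconditionals: A → B as ¬A ∨ B.
  (∃i ¬F(i)) ∧ (¬(∀n G(n)) ∨ (∃l ¬G(l)))
Push ¬ through the quantifiers and connectives to reach negation normal form:
  (∃i ¬F(i)) ∧ ((∃n ¬G(n)) ∨ (∃l ¬G(l)))
All bound variables are already distinct, so no renaming is needed.
Pull the quantifiers to the front (each side's bound variable is not free in the other side):
  ∃i ∃n ∃l (¬F(i) ∧ (¬G(n) ∨ ¬G(l)))

∃i ∃n ∃l (¬F(i) ∧ (¬G(n) ∨ ¬G(l)))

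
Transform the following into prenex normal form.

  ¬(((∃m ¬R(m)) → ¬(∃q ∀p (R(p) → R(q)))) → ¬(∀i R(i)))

First replace A → B with ¬A ∨ B.
  ¬(¬(¬(∃m ¬R(m)) ∨ ¬(∃q ∀p (¬R(p) ∨ R(q)))) ∨ ¬(∀i R(i)))
Move each ¬ inward, flipping quantifiers it crosses:
  ((∀m R(m)) ∨ (∀q ∃p (R(p) ∧ ¬R(q)))) ∧ (∀i R(i))
All bound variables are already distinct, so no renaming is needed.
Finally move all quantifiers to the prefix:
  ∀m ∀q ∃p ∀i ((R(m) ∨ R(p) ∧ ¬R(q)) ∧ R(i))

∀m ∀q ∃p ∀i ((R(m) ∨ R(p) ∧ ¬R(q)) ∧ R(i))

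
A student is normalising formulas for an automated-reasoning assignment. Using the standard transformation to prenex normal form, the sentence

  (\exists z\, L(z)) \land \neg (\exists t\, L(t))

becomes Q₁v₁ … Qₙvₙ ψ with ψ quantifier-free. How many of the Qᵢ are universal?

Push ¬ through the quantifiers and connectives to reach negation normal form:
  (\exists z\, L(z)) \land (\forall t\, \neg L(t))
All bound variables are already distinct, so no renaming is needed.
Pull the quantifiers to the front (each side's bound variable is not free in the other side):
  \exists z\, \forall t\, (L(z) \land \neg L(t))
The prefix is \exists z \forall t: 1 universal, 1 existential.

1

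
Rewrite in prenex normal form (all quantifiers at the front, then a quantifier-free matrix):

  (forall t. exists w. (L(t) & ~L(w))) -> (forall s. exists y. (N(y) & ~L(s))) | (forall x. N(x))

First replace A → B with ¬A ∨ B.
  ~(forall t. exists w. (L(t) & ~L(w))) | (forall s. exists y. (N(y) & ~L(s))) | (forall x. N(x))
Move each ¬ inward, flipping quantifiers it crosses:
  (exists t. forall w. (~L(t) | L(w))) | (forall s. exists y. (N(y) & ~L(s))) | (forall x. N(x))
Pull the quantifiers to the front (each side's bound variable is not free in the other side):
  exists t. forall w. forall s. exists y. forall x. (~L(t) | L(w) | N(y) & ~L(s) | N(x))

exists t. forall w. forall s. exists y. forall x. (~L(t) | L(w) | N(y) & ~L(s) | N(x))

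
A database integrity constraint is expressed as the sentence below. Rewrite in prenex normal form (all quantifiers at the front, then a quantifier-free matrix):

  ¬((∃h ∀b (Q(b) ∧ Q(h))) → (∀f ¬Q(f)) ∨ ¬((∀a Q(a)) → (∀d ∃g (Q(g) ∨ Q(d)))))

∃h ∀b ∃f ∃a ∀d ∃g (Q(b) ∧ Q(h) ∧ Q(f) ∧ (¬Q(a) ∨ Q(g) ∨ Q(d)))

Eliminate → and ↔ using ¬ and ∨.
  ¬(¬(∃h ∀b (Q(b) ∧ Q(h))) ∨ (∀f ¬Q(f)) ∨ ¬(¬(∀a Q(a)) ∨ (∀d ∃g (Q(g) ∨ Q(d)))))
Drive negations inward (¬∀x A ≡ ∃x ¬A, ¬∃x A ≡ ∀x ¬A, De Morgan for ∧/∨):
  (∃h ∀b (Q(b) ∧ Q(h))) ∧ (∃f Q(f)) ∧ ((∃a ¬Q(a)) ∨ (∀d ∃g (Q(g) ∨ Q(d))))
All bound variables are already distinct, so no renaming is needed.
Extract every quantifier outward, since the variables are now distinct and don't occur free across branches:
  ∃h ∀b ∃f ∃a ∀d ∃g (Q(b) ∧ Q(h) ∧ Q(f) ∧ (¬Q(a) ∨ Q(g) ∨ Q(d)))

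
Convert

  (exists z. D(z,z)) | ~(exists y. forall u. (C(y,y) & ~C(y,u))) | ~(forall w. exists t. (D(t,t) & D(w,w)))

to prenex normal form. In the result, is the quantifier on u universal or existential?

Push ¬ through the quantifiers and connectives to reach negation normal form:
  (exists z. D(z,z)) | (forall y. exists u. (~C(y,y) | C(y,u))) | (exists w. forall t. (~D(t,t) | ~D(w,w)))
Pull the quantifiers to the front (each side's bound variable is not free in the other side):
  exists z. forall y. exists u. exists w. forall t. (D(z,z) | ~C(y,y) | C(y,u) | ~D(t,t) | ~D(w,w))
The quantifier forall u sits under an odd number of negations, so it flips to exists u.

existential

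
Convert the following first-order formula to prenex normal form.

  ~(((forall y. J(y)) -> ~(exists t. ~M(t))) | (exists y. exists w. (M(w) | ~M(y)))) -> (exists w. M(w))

Rewrite implications/biconditionals: A → B as ¬A ∨ B.
  ~~(~(forall y. J(y)) | ~(exists t. ~M(t)) | (exists y. exists w. (M(w) | ~M(y)))) | (exists w. M(w))
Drive negations inward (¬∀x A ≡ ∃x ¬A, ¬∃x A ≡ ∀x ¬A, De Morgan for ∧/∨):
  (exists y. ~J(y)) | (forall t. M(t)) | (exists y. exists w. (M(w) | ~M(y))) | (exists w. M(w))
Standardize variables apart so no two quantifiers bind the same name: y↦b, w↦z.
  (exists y. ~J(y)) | (forall t. M(t)) | (exists b. exists w. (M(w) | ~M(b))) | (exists z. M(z))
Pull the quantifiers to the front (each side's bound variable is not free in the other side):
  exists y. forall t. exists b. exists w. exists z. (~J(y) | M(t) | M(w) | ~M(b) | M(z))

exists y. forall t. exists b. exists w. exists z. (~J(y) | M(t) | M(w) | ~M(b) | M(z))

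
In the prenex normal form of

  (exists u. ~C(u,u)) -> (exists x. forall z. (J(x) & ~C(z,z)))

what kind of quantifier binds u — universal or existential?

Eliminate → and ↔ using ¬ and ∨.
  ~(exists u. ~C(u,u)) | (exists x. forall z. (J(x) & ~C(z,z)))
Drive negations inward (¬∀x A ≡ ∃x ¬A, ¬∃x A ≡ ∀x ¬A, De Morgan for ∧/∨):
  (forall u. C(u,u)) | (exists x. forall z. (J(x) & ~C(z,z)))
Pull the quantifiers to the front (each side's bound variable is not free in the other side):
  forall u. exists x. forall z. (C(u,u) | J(x) & ~C(z,z))
The quantifier exists u sits under an odd number of negations (counting the antecedent side of each →), so it flips to forall u.

universal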